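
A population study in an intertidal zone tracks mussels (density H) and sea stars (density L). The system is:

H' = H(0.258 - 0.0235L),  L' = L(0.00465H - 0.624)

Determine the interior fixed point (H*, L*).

Set dL/dt = 0 with L > 0: 0.00465H - 0.624 = 0, so H* = 0.624/0.00465 = 134.
Set dH/dt = 0 with H > 0: 0.258 - 0.0235L = 0, so L* = 0.258/0.0235 = 11.

H* ≈ 134, L* ≈ 11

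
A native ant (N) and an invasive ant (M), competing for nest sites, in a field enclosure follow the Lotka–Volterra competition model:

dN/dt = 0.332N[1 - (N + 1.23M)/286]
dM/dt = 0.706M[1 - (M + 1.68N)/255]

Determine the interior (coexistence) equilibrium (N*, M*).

Setting both brackets to zero gives the nullclines N + 1.23M = 286 and 1.68N + M = 255.
Substituting M = 255 - 1.68N into the first: N(1 - 1.23·1.68) = 286 - 1.23·255.
So N* = -27.6/-1.07 = 25.9, and then M* = 255 - 1.68·25.9 = 211.

N* ≈ 25.9, M* ≈ 211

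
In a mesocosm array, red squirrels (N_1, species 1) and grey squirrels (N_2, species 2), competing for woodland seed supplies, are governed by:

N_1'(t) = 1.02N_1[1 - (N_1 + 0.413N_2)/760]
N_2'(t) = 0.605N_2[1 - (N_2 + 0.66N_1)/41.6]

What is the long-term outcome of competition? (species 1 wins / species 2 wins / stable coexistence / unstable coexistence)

Compare the nullcline intercepts: K1/α12 = 760/0.413 = 1840 > K2 = 41.6; K2/α21 = 41.6/0.66 = 63 < K1 = 760.
Since the inequalities point opposite ways, species 1 can invade but species 2 cannot.

species 1 excludes species 2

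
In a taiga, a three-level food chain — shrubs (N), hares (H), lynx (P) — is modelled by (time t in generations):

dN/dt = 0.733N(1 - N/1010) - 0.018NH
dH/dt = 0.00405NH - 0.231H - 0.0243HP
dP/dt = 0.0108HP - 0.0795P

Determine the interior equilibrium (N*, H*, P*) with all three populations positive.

N* ≈ 827, H* ≈ 7.36, P* ≈ 128

From dP/dt = 0: 0.0108H* = 0.0795, so H* = 7.36.
From dN/dt = 0: 0.733(1 - N*/1010) = 0.018·7.36, giving N* = 1010·(1 - 0.181) = 827.
From dH/dt = 0: 0.00405·827 - 0.231 = 0.0243P*, so P* = 3.12/0.0243 = 128.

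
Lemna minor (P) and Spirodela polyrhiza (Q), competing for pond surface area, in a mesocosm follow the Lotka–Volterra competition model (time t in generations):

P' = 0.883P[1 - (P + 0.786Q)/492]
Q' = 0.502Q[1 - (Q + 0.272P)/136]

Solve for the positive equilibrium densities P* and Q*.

Setting both brackets to zero gives the nullclines P + 0.786Q = 492 and 0.272P + Q = 136.
Substituting Q = 136 - 0.272P into the first: P(1 - 0.786·0.272) = 492 - 0.786·136.
So P* = 385/0.786 = 490, and then Q* = 136 - 0.272·490 = 2.77.

P* ≈ 490, Q* ≈ 2.77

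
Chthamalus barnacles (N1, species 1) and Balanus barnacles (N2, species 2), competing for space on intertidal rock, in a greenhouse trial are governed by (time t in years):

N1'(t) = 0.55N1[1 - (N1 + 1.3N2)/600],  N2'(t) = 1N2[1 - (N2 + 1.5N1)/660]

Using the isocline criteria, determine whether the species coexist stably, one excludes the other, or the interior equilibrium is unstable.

unstable coexistence (outcome depends on initial conditions)

Compare the nullcline intercepts: K1/α12 = 600/1.3 = 462 < K2 = 660; K2/α21 = 660/1.5 = 440 < K1 = 600.
Since both are reversed, neither can invade when rare; the interior point is a saddle.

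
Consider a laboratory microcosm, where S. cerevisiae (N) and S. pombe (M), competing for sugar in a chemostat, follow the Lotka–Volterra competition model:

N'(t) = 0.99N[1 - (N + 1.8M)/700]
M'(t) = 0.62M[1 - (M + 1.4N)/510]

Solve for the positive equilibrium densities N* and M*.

N* ≈ 143, M* ≈ 309

Setting both brackets to zero gives the nullclines N + 1.8M = 700 and 1.4N + M = 510.
Substituting M = 510 - 1.4N into the first: N(1 - 1.8·1.4) = 700 - 1.8·510.
So N* = -218/-1.52 = 143, and then M* = 510 - 1.4·143 = 309.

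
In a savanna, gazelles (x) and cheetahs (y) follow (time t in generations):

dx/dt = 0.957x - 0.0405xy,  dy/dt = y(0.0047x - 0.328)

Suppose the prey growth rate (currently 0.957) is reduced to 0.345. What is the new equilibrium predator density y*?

At the interior fixed point, setting dx/dt = 0 with x > 0 fixes y* = (prey growth rate)/(xy coefficient) — independent of the other coefficients.
With the change, y* = 0.345/0.0405 = 8.52; it falls from 23.6.

y* ≈ 8.52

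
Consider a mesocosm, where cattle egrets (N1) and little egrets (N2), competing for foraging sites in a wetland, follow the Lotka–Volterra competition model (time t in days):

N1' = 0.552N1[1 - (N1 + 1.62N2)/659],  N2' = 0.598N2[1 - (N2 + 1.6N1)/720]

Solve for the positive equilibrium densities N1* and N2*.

Setting both brackets to zero gives the nullclines N1 + 1.62N2 = 659 and 1.6N1 + N2 = 720.
Substituting N2 = 720 - 1.6N1 into the first: N1(1 - 1.62·1.6) = 659 - 1.62·720.
So N1* = -507/-1.59 = 319, and then N2* = 720 - 1.6·319 = 210.

N1* ≈ 319, N2* ≈ 210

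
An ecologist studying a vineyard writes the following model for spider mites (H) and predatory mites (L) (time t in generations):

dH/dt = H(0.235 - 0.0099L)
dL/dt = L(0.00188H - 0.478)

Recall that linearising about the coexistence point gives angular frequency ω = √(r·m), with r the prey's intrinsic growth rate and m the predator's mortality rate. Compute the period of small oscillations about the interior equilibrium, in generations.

T ≈ 18.7 generations

Here r = 0.235 and m = 0.478, so r·m = 0.112.
ω = √0.112 = 0.335 per generation, hence T = 2π/ω ≈ 18.7 generations.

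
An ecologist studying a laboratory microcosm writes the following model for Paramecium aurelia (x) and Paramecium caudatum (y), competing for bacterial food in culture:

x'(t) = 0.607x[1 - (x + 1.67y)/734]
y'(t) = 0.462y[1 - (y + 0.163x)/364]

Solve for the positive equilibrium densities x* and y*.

x* ≈ 173, y* ≈ 336

Setting both brackets to zero gives the nullclines x + 1.67y = 734 and 0.163x + y = 364.
Substituting y = 364 - 0.163x into the first: x(1 - 1.67·0.163) = 734 - 1.67·364.
So x* = 126/0.728 = 173, and then y* = 364 - 0.163·173 = 336.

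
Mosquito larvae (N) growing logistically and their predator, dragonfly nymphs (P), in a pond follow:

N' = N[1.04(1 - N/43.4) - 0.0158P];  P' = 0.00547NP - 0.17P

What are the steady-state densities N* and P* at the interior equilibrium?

N* ≈ 31.1, P* ≈ 18.7

From dP/dt = 0 with P > 0: 0.00547N* = 0.17, so N* = 31.1.
Substitute into dN/dt = 0: 1.04(1 - 31.1/43.4) = 0.0158P*.
The bracket is 0.284, giving P* = 0.295/0.0158 = 18.7.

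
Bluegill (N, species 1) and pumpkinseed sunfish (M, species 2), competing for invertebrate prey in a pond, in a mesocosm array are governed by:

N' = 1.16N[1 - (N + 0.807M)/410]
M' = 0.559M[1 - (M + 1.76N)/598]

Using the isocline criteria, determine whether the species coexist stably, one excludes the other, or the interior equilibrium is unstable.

unstable coexistence (outcome depends on initial conditions)

Compare the nullcline intercepts: K1/α12 = 410/0.807 = 508 < K2 = 598; K2/α21 = 598/1.76 = 340 < K1 = 410.
Since both are reversed, neither can invade when rare; the interior point is a saddle.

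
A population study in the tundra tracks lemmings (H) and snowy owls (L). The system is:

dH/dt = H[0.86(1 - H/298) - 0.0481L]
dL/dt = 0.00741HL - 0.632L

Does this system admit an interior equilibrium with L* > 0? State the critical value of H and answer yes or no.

The predator equation gives dL/dt > 0 only when H > 0.632/0.00741 = 85.3.
Without the predator, H → K = 298. Since 298 > 85.3, the predator can invade and persist.

Threshold H = 85.3; K > 85.3, so yes, the predator persists.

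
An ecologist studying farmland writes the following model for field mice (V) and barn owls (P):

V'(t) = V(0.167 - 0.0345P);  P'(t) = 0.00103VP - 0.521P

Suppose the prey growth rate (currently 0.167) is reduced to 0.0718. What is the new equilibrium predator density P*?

At the interior fixed point, setting dV/dt = 0 with V > 0 fixes P* = (prey growth rate)/(VP coefficient) — independent of the other coefficients.
With the change, P* = 0.0718/0.0345 = 2.08; it falls from 4.84.

P* ≈ 2.08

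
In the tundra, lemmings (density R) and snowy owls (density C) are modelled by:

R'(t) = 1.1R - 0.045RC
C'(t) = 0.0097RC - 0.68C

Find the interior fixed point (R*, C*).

R* ≈ 70.1, C* ≈ 24.4

Set dC/dt = 0 with C > 0: 0.0097R - 0.68 = 0, so R* = 0.68/0.0097 = 70.1.
Set dR/dt = 0 with R > 0: 1.1 - 0.045C = 0, so C* = 1.1/0.045 = 24.4.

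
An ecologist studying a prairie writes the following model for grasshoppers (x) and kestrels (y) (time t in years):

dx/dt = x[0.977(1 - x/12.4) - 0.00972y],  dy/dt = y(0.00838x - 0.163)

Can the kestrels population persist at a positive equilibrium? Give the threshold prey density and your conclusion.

The predator equation gives dy/dt > 0 only when x > 0.163/0.00838 = 19.5.
Without the predator, x → K = 12.4. Since 12.4 < 19.5, the predator cannot invade.

Threshold x = 19.5; K < 19.5, so no, the predator goes extinct.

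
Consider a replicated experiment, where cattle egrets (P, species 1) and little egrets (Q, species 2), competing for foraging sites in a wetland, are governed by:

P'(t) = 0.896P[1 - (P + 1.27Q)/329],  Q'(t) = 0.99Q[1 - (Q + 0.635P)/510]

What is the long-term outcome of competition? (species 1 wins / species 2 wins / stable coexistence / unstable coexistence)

species 2 excludes species 1

Compare the nullcline intercepts: K1/α12 = 329/1.27 = 259 < K2 = 510; K2/α21 = 510/0.635 = 803 > K1 = 329.
Since the inequalities point opposite ways, species 2 can invade but species 1 cannot.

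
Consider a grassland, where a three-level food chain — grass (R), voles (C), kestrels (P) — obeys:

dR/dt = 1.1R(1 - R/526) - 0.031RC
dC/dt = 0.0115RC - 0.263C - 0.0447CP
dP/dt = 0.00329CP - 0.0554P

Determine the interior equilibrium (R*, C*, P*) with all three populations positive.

R* ≈ 276, C* ≈ 16.8, P* ≈ 65.2

From dP/dt = 0: 0.00329C* = 0.0554, so C* = 16.8.
From dR/dt = 0: 1.1(1 - R*/526) = 0.031·16.8, giving R* = 526·(1 - 0.475) = 276.
From dC/dt = 0: 0.0115·276 - 0.263 = 0.0447P*, so P* = 2.92/0.0447 = 65.2.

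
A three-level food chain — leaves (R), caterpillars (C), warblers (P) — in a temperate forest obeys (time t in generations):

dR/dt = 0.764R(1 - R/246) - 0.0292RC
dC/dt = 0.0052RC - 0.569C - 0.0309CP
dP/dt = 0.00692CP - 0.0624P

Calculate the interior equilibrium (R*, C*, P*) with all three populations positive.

R* ≈ 161, C* ≈ 9.02, P* ≈ 8.72

From dP/dt = 0: 0.00692C* = 0.0624, so C* = 9.02.
From dR/dt = 0: 0.764(1 - R*/246) = 0.0292·9.02, giving R* = 246·(1 - 0.345) = 161.
From dC/dt = 0: 0.0052·161 - 0.569 = 0.0309P*, so P* = 0.269/0.0309 = 8.72.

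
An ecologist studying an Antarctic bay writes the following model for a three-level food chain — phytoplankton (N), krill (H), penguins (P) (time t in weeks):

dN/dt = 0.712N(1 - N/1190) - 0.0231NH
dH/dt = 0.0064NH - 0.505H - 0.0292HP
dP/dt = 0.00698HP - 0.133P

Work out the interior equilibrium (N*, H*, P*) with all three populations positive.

From dP/dt = 0: 0.00698H* = 0.133, so H* = 19.1.
From dN/dt = 0: 0.712(1 - N*/1190) = 0.0231·19.1, giving N* = 1190·(1 - 0.618) = 454.
From dH/dt = 0: 0.0064·454 - 0.505 = 0.0292P*, so P* = 2.4/0.0292 = 82.3.

N* ≈ 454, H* ≈ 19.1, P* ≈ 82.3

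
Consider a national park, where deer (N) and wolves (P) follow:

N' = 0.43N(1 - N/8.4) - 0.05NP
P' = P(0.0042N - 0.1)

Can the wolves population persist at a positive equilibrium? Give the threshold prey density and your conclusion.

Threshold N = 23.8; K < 23.8, so no, the predator goes extinct.

The predator equation gives dP/dt > 0 only when N > 0.1/0.0042 = 23.8.
Without the predator, N → K = 8.4. Since 8.4 < 23.8, the predator cannot invade.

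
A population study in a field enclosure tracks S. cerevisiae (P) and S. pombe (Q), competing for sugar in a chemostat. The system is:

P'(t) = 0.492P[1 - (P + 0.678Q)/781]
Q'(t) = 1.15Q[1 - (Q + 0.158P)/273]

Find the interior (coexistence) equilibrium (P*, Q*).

P* ≈ 667, Q* ≈ 168

Setting both brackets to zero gives the nullclines P + 0.678Q = 781 and 0.158P + Q = 273.
Substituting Q = 273 - 0.158P into the first: P(1 - 0.678·0.158) = 781 - 0.678·273.
So P* = 596/0.893 = 667, and then Q* = 273 - 0.158·667 = 168.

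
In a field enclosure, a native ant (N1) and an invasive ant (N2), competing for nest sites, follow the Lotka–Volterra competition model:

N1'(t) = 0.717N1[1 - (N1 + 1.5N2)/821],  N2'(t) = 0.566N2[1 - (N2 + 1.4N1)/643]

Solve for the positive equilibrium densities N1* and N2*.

Setting both brackets to zero gives the nullclines N1 + 1.5N2 = 821 and 1.4N1 + N2 = 643.
Substituting N2 = 643 - 1.4N1 into the first: N1(1 - 1.5·1.4) = 821 - 1.5·643.
So N1* = -144/-1.1 = 130, and then N2* = 643 - 1.4·130 = 460.

N1* ≈ 130, N2* ≈ 460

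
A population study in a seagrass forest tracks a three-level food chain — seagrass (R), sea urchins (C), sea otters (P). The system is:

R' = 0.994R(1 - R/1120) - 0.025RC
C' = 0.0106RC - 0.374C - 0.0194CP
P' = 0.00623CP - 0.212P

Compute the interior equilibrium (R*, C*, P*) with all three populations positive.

R* ≈ 161, C* ≈ 34, P* ≈ 68.9

From dP/dt = 0: 0.00623C* = 0.212, so C* = 34.
From dR/dt = 0: 0.994(1 - R*/1120) = 0.025·34, giving R* = 1120·(1 - 0.856) = 161.
From dC/dt = 0: 0.0106·161 - 0.374 = 0.0194P*, so P* = 1.34/0.0194 = 68.9.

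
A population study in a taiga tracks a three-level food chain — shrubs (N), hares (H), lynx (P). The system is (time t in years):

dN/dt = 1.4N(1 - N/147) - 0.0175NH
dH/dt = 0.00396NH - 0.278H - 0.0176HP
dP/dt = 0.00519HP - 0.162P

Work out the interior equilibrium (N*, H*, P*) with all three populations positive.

N* ≈ 89.6, H* ≈ 31.2, P* ≈ 4.37

From dP/dt = 0: 0.00519H* = 0.162, so H* = 31.2.
From dN/dt = 0: 1.4(1 - N*/147) = 0.0175·31.2, giving N* = 147·(1 - 0.39) = 89.6.
From dH/dt = 0: 0.00396·89.6 - 0.278 = 0.0176P*, so P* = 0.077/0.0176 = 4.37.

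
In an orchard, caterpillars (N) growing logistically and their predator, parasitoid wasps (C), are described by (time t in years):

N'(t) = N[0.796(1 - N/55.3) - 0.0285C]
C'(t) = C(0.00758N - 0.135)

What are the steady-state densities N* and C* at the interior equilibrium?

N* ≈ 17.8, C* ≈ 18.9

From dC/dt = 0 with C > 0: 0.00758N* = 0.135, so N* = 17.8.
Substitute into dN/dt = 0: 0.796(1 - 17.8/55.3) = 0.0285C*.
The bracket is 0.678, giving C* = 0.54/0.0285 = 18.9.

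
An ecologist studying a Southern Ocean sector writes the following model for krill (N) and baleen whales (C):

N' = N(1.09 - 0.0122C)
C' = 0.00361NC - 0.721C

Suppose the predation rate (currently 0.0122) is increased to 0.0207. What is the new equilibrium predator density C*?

At the interior fixed point, setting dN/dt = 0 with N > 0 fixes C* = (prey growth rate)/(NC coefficient) — independent of the other coefficients.
With the change, C* = 1.09/0.0207 = 52.7; it falls from 89.3.

C* ≈ 52.7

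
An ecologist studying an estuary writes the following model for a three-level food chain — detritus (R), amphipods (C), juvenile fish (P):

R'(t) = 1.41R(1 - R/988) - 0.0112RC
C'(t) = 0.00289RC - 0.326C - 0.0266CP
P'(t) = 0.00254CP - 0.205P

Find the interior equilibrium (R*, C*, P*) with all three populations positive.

From dP/dt = 0: 0.00254C* = 0.205, so C* = 80.7.
From dR/dt = 0: 1.41(1 - R*/988) = 0.0112·80.7, giving R* = 988·(1 - 0.641) = 355.
From dC/dt = 0: 0.00289·355 - 0.326 = 0.0266P*, so P* = 0.699/0.0266 = 26.3.

R* ≈ 355, C* ≈ 80.7, P* ≈ 26.3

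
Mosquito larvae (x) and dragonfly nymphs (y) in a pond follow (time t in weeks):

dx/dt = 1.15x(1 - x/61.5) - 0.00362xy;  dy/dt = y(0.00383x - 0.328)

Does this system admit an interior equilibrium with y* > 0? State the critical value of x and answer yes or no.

The predator equation gives dy/dt > 0 only when x > 0.328/0.00383 = 85.6.
Without the predator, x → K = 61.5. Since 61.5 < 85.6, the predator cannot invade.

Threshold x = 85.6; K < 85.6, so no, the predator goes extinct.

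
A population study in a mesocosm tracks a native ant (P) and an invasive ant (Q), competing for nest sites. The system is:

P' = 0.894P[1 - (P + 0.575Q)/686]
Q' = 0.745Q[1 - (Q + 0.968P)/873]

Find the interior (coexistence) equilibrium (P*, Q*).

Setting both brackets to zero gives the nullclines P + 0.575Q = 686 and 0.968P + Q = 873.
Substituting Q = 873 - 0.968P into the first: P(1 - 0.575·0.968) = 686 - 0.575·873.
So P* = 184/0.443 = 415, and then Q* = 873 - 0.968·415 = 471.

P* ≈ 415, Q* ≈ 471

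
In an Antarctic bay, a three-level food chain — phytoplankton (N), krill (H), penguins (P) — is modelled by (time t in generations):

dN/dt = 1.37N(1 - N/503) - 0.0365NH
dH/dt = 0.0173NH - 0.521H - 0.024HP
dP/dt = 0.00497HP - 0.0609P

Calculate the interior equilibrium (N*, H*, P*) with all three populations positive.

From dP/dt = 0: 0.00497H* = 0.0609, so H* = 12.3.
From dN/dt = 0: 1.37(1 - N*/503) = 0.0365·12.3, giving N* = 503·(1 - 0.326) = 339.
From dH/dt = 0: 0.0173·339 - 0.521 = 0.024P*, so P* = 5.34/0.024 = 223.

N* ≈ 339, H* ≈ 12.3, P* ≈ 223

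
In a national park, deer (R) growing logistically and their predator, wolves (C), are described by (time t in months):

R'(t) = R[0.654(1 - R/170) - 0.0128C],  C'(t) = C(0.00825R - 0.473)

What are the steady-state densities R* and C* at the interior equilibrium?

From dC/dt = 0 with C > 0: 0.00825R* = 0.473, so R* = 57.3.
Substitute into dR/dt = 0: 0.654(1 - 57.3/170) = 0.0128C*.
The bracket is 0.663, giving C* = 0.433/0.0128 = 33.9.

R* ≈ 57.3, C* ≈ 33.9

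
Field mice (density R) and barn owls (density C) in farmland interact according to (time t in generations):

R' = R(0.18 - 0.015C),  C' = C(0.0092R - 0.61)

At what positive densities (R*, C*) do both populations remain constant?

Set dC/dt = 0 with C > 0: 0.0092R - 0.61 = 0, so R* = 0.61/0.0092 = 66.3.
Set dR/dt = 0 with R > 0: 0.18 - 0.015C = 0, so C* = 0.18/0.015 = 12.

R* ≈ 66.3, C* ≈ 12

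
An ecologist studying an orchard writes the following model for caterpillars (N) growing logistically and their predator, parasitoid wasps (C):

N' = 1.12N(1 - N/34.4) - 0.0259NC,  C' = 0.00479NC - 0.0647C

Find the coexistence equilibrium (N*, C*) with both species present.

From dC/dt = 0 with C > 0: 0.00479N* = 0.0647, so N* = 13.5.
Substitute into dN/dt = 0: 1.12(1 - 13.5/34.4) = 0.0259C*.
The bracket is 0.607, giving C* = 0.68/0.0259 = 26.3.

N* ≈ 13.5, C* ≈ 26.3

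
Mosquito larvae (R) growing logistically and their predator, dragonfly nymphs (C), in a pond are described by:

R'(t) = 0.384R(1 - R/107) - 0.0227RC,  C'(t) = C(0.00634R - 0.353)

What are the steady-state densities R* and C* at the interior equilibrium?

From dC/dt = 0 with C > 0: 0.00634R* = 0.353, so R* = 55.7.
Substitute into dR/dt = 0: 0.384(1 - 55.7/107) = 0.0227C*.
The bracket is 0.48, giving C* = 0.184/0.0227 = 8.11.

R* ≈ 55.7, C* ≈ 8.11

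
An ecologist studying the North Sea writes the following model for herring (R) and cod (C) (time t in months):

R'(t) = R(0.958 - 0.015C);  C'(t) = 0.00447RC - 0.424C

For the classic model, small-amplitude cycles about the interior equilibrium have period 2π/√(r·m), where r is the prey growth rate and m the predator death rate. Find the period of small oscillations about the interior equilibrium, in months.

Here r = 0.958 and m = 0.424, so r·m = 0.406.
ω = √0.406 = 0.637 per month, hence T = 2π/ω ≈ 9.86 months.

T ≈ 9.86 months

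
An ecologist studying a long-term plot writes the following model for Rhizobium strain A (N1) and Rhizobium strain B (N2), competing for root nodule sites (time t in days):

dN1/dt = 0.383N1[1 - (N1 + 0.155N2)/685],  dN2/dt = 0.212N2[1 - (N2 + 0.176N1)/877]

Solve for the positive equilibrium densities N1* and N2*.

N1* ≈ 564, N2* ≈ 778

Setting both brackets to zero gives the nullclines N1 + 0.155N2 = 685 and 0.176N1 + N2 = 877.
Substituting N2 = 877 - 0.176N1 into the first: N1(1 - 0.155·0.176) = 685 - 0.155·877.
So N1* = 549/0.973 = 564, and then N2* = 877 - 0.176·564 = 778.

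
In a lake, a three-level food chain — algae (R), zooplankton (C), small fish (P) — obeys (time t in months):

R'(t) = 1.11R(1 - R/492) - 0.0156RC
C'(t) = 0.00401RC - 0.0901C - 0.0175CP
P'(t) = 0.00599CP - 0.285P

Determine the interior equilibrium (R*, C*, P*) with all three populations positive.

R* ≈ 163, C* ≈ 47.6, P* ≈ 32.2

From dP/dt = 0: 0.00599C* = 0.285, so C* = 47.6.
From dR/dt = 0: 1.11(1 - R*/492) = 0.0156·47.6, giving R* = 492·(1 - 0.669) = 163.
From dC/dt = 0: 0.00401·163 - 0.0901 = 0.0175P*, so P* = 0.564/0.0175 = 32.2.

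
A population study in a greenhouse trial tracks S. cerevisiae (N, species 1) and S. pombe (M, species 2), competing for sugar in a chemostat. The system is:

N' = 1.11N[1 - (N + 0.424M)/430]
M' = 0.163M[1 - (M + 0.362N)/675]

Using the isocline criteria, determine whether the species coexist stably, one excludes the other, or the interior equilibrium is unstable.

stable coexistence

Compare the nullcline intercepts: K1/α12 = 430/0.424 = 1010 > K2 = 675; K2/α21 = 675/0.362 = 1860 > K1 = 430.
Since both inequalities hold, each species can invade when rare, so the interior equilibrium is stable.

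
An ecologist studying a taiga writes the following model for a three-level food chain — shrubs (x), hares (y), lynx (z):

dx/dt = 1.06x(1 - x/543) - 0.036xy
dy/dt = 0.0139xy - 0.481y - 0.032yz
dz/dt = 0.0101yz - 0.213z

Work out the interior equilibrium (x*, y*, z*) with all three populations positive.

From dz/dt = 0: 0.0101y* = 0.213, so y* = 21.1.
From dx/dt = 0: 1.06(1 - x*/543) = 0.036·21.1, giving x* = 543·(1 - 0.716) = 154.
From dy/dt = 0: 0.0139·154 - 0.481 = 0.032z*, so z* = 1.66/0.032 = 51.9.

x* ≈ 154, y* ≈ 21.1, z* ≈ 51.9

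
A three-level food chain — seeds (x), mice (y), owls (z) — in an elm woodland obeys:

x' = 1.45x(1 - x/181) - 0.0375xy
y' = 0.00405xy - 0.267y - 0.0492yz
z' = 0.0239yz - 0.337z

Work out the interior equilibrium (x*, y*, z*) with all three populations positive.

From dz/dt = 0: 0.0239y* = 0.337, so y* = 14.1.
From dx/dt = 0: 1.45(1 - x*/181) = 0.0375·14.1, giving x* = 181·(1 - 0.365) = 115.
From dy/dt = 0: 0.00405·115 - 0.267 = 0.0492z*, so z* = 0.199/0.0492 = 4.04.

x* ≈ 115, y* ≈ 14.1, z* ≈ 4.04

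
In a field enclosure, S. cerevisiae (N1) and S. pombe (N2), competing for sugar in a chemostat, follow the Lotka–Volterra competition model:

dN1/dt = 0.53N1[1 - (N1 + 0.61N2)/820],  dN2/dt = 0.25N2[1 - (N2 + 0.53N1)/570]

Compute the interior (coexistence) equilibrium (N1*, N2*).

Setting both brackets to zero gives the nullclines N1 + 0.61N2 = 820 and 0.53N1 + N2 = 570.
Substituting N2 = 570 - 0.53N1 into the first: N1(1 - 0.61·0.53) = 820 - 0.61·570.
So N1* = 472/0.677 = 698, and then N2* = 570 - 0.53·698 = 200.

N1* ≈ 698, N2* ≈ 200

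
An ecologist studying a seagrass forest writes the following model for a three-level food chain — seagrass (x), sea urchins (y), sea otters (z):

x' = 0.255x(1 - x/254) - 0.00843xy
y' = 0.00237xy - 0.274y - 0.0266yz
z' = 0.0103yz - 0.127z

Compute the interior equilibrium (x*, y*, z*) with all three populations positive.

From dz/dt = 0: 0.0103y* = 0.127, so y* = 12.3.
From dx/dt = 0: 0.255(1 - x*/254) = 0.00843·12.3, giving x* = 254·(1 - 0.408) = 150.
From dy/dt = 0: 0.00237·150 - 0.274 = 0.0266z*, so z* = 0.0826/0.0266 = 3.11.

x* ≈ 150, y* ≈ 12.3, z* ≈ 3.11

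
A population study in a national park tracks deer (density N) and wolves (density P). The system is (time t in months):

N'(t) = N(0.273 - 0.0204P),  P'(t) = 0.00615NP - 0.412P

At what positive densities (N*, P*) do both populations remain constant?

N* ≈ 67, P* ≈ 13.4

Set dP/dt = 0 with P > 0: 0.00615N - 0.412 = 0, so N* = 0.412/0.00615 = 67.
Set dN/dt = 0 with N > 0: 0.273 - 0.0204P = 0, so P* = 0.273/0.0204 = 13.4.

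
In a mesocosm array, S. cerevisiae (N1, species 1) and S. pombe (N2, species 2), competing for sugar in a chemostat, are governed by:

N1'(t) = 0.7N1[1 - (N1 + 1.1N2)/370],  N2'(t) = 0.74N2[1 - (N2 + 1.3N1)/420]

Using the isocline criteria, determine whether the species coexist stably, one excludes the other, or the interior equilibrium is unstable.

unstable coexistence (outcome depends on initial conditions)

Compare the nullcline intercepts: K1/α12 = 370/1.1 = 336 < K2 = 420; K2/α21 = 420/1.3 = 323 < K1 = 370.
Since both are reversed, neither can invade when rare; the interior point is a saddle.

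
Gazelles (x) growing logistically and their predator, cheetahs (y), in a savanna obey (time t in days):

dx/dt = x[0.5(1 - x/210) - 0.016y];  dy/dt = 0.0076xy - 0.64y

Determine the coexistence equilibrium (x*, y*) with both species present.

x* ≈ 84.2, y* ≈ 18.7

From dy/dt = 0 with y > 0: 0.0076x* = 0.64, so x* = 84.2.
Substitute into dx/dt = 0: 0.5(1 - 84.2/210) = 0.016y*.
The bracket is 0.599, giving y* = 0.299/0.016 = 18.7.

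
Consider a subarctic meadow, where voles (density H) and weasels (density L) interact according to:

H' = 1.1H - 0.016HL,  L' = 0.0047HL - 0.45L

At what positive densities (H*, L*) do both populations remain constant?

Set dL/dt = 0 with L > 0: 0.0047H - 0.45 = 0, so H* = 0.45/0.0047 = 95.7.
Set dH/dt = 0 with H > 0: 1.1 - 0.016L = 0, so L* = 1.1/0.016 = 68.8.

H* ≈ 95.7, L* ≈ 68.8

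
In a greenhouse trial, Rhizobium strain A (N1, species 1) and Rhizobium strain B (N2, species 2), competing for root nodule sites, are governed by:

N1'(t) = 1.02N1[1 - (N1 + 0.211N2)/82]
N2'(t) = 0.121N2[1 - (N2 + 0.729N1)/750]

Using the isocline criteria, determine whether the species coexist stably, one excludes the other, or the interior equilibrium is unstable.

Compare the nullcline intercepts: K1/α12 = 82/0.211 = 389 < K2 = 750; K2/α21 = 750/0.729 = 1030 > K1 = 82.
Since the inequalities point opposite ways, species 2 can invade but species 1 cannot.

species 2 excludes species 1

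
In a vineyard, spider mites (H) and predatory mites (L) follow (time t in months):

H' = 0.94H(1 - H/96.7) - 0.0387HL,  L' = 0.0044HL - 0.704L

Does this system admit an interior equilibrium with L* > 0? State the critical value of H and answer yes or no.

Threshold H = 160; K < 160, so no, the predator goes extinct.

The predator equation gives dL/dt > 0 only when H > 0.704/0.0044 = 160.
Without the predator, H → K = 96.7. Since 96.7 < 160, the predator cannot invade.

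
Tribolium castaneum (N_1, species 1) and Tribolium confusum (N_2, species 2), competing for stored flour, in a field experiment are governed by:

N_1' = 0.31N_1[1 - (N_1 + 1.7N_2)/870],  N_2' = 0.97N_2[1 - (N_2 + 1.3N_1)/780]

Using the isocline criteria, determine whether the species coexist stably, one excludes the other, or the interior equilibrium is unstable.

Compare the nullcline intercepts: K1/α12 = 870/1.7 = 512 < K2 = 780; K2/α21 = 780/1.3 = 600 < K1 = 870.
Since both are reversed, neither can invade when rare; the interior point is a saddle.

unstable coexistence (outcome depends on initial conditions)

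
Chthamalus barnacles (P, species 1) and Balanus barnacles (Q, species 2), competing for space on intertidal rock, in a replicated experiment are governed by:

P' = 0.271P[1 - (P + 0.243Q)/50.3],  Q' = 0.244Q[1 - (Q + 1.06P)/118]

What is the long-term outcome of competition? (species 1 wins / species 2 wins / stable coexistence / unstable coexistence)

Compare the nullcline intercepts: K1/α12 = 50.3/0.243 = 207 > K2 = 118; K2/α21 = 118/1.06 = 111 > K1 = 50.3.
Since both inequalities hold, each species can invade when rare, so the interior equilibrium is stable.

stable coexistence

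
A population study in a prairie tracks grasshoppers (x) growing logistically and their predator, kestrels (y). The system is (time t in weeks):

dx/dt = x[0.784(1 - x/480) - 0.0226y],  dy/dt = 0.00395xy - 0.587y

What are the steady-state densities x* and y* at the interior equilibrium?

x* ≈ 149, y* ≈ 24

From dy/dt = 0 with y > 0: 0.00395x* = 0.587, so x* = 149.
Substitute into dx/dt = 0: 0.784(1 - 149/480) = 0.0226y*.
The bracket is 0.69, giving y* = 0.541/0.0226 = 24.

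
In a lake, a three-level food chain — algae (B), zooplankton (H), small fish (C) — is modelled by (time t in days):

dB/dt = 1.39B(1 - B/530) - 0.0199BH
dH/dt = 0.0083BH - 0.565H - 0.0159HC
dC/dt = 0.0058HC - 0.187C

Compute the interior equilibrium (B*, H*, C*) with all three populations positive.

From dC/dt = 0: 0.0058H* = 0.187, so H* = 32.2.
From dB/dt = 0: 1.39(1 - B*/530) = 0.0199·32.2, giving B* = 530·(1 - 0.462) = 285.
From dH/dt = 0: 0.0083·285 - 0.565 = 0.0159C*, so C* = 1.8/0.0159 = 113.

B* ≈ 285, H* ≈ 32.2, C* ≈ 113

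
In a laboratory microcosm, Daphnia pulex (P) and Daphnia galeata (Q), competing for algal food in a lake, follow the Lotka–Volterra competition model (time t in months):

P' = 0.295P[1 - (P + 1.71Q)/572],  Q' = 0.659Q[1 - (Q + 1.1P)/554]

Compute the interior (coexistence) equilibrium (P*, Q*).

Setting both brackets to zero gives the nullclines P + 1.71Q = 572 and 1.1P + Q = 554.
Substituting Q = 554 - 1.1P into the first: P(1 - 1.71·1.1) = 572 - 1.71·554.
So P* = -375/-0.881 = 426, and then Q* = 554 - 1.1·426 = 85.4.

P* ≈ 426, Q* ≈ 85.4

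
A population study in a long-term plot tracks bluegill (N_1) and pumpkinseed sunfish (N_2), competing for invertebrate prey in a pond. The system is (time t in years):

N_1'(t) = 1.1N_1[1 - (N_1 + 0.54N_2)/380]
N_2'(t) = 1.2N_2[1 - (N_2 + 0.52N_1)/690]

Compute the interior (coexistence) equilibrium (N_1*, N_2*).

N_1* ≈ 10.3, N_2* ≈ 685

Setting both brackets to zero gives the nullclines N_1 + 0.54N_2 = 380 and 0.52N_1 + N_2 = 690.
Substituting N_2 = 690 - 0.52N_1 into the first: N_1(1 - 0.54·0.52) = 380 - 0.54·690.
So N_1* = 7.4/0.719 = 10.3, and then N_2* = 690 - 0.52·10.3 = 685.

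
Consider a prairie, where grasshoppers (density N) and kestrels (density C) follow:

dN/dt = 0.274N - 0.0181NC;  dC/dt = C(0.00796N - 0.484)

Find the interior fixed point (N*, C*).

Set dC/dt = 0 with C > 0: 0.00796N - 0.484 = 0, so N* = 0.484/0.00796 = 60.8.
Set dN/dt = 0 with N > 0: 0.274 - 0.0181C = 0, so C* = 0.274/0.0181 = 15.1.

N* ≈ 60.8, C* ≈ 15.1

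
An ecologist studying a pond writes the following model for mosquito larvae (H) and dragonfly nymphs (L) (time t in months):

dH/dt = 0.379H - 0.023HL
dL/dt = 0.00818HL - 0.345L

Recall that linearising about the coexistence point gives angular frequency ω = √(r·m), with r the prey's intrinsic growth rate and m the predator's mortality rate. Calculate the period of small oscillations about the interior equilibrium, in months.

T ≈ 17.4 months

Here r = 0.379 and m = 0.345, so r·m = 0.131.
ω = √0.131 = 0.362 per month, hence T = 2π/ω ≈ 17.4 months.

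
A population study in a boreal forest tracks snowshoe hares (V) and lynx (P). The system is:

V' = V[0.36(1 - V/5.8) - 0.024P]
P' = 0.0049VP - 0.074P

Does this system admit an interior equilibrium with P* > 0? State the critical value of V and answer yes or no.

The predator equation gives dP/dt > 0 only when V > 0.074/0.0049 = 15.1.
Without the predator, V → K = 5.8. Since 5.8 < 15.1, the predator cannot invade.

Threshold V = 15.1; K < 15.1, so no, the predator goes extinct.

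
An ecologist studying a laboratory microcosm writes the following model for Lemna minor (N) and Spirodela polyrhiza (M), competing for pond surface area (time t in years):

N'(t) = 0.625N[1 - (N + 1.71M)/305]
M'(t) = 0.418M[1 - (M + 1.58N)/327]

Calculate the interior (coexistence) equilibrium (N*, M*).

N* ≈ 149, M* ≈ 91

Setting both brackets to zero gives the nullclines N + 1.71M = 305 and 1.58N + M = 327.
Substituting M = 327 - 1.58N into the first: N(1 - 1.71·1.58) = 305 - 1.71·327.
So N* = -254/-1.7 = 149, and then M* = 327 - 1.58·149 = 91.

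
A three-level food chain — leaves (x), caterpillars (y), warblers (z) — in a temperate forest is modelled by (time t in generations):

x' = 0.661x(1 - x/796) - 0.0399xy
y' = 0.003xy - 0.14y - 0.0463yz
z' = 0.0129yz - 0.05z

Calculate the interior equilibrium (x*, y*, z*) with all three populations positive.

x* ≈ 610, y* ≈ 3.88, z* ≈ 36.5

From dz/dt = 0: 0.0129y* = 0.05, so y* = 3.88.
From dx/dt = 0: 0.661(1 - x*/796) = 0.0399·3.88, giving x* = 796·(1 - 0.234) = 610.
From dy/dt = 0: 0.003·610 - 0.14 = 0.0463z*, so z* = 1.69/0.0463 = 36.5.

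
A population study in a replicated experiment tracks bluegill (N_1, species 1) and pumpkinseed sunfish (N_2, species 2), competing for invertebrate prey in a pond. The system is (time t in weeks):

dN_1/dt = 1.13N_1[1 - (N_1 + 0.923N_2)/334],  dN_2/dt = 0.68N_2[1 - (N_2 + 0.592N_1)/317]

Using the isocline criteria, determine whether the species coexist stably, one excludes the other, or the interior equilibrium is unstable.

stable coexistence

Compare the nullcline intercepts: K1/α12 = 334/0.923 = 362 > K2 = 317; K2/α21 = 317/0.592 = 535 > K1 = 334.
Since both inequalities hold, each species can invade when rare, so the interior equilibrium is stable.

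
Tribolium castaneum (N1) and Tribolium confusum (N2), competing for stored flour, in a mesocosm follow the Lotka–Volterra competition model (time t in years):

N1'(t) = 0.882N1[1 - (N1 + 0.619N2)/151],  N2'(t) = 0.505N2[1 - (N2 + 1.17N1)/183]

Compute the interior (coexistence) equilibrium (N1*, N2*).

N1* ≈ 137, N2* ≈ 23

Setting both brackets to zero gives the nullclines N1 + 0.619N2 = 151 and 1.17N1 + N2 = 183.
Substituting N2 = 183 - 1.17N1 into the first: N1(1 - 0.619·1.17) = 151 - 0.619·183.
So N1* = 37.7/0.276 = 137, and then N2* = 183 - 1.17·137 = 23.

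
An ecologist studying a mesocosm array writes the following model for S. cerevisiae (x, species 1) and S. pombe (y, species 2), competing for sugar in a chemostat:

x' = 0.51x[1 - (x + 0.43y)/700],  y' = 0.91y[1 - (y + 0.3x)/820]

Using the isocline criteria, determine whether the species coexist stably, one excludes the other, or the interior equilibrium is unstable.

stable coexistence

Compare the nullcline intercepts: K1/α12 = 700/0.43 = 1630 > K2 = 820; K2/α21 = 820/0.3 = 2730 > K1 = 700.
Since both inequalities hold, each species can invade when rare, so the interior equilibrium is stable.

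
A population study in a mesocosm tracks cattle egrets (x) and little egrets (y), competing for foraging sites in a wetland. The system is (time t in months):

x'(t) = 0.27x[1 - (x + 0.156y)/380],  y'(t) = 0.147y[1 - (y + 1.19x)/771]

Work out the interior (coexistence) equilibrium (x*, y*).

Setting both brackets to zero gives the nullclines x + 0.156y = 380 and 1.19x + y = 771.
Substituting y = 771 - 1.19x into the first: x(1 - 0.156·1.19) = 380 - 0.156·771.
So x* = 260/0.814 = 319, and then y* = 771 - 1.19·319 = 391.

x* ≈ 319, y* ≈ 391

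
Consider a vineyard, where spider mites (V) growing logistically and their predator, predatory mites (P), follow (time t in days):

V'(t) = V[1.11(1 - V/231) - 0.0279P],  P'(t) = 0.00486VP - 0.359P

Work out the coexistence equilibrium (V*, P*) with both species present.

V* ≈ 73.9, P* ≈ 27.1

From dP/dt = 0 with P > 0: 0.00486V* = 0.359, so V* = 73.9.
Substitute into dV/dt = 0: 1.11(1 - 73.9/231) = 0.0279P*.
The bracket is 0.68, giving P* = 0.755/0.0279 = 27.1.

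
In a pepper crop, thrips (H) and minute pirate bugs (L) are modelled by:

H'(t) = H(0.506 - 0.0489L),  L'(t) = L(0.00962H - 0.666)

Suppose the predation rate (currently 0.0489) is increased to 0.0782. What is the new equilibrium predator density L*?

L* ≈ 6.47

At the interior fixed point, setting dH/dt = 0 with H > 0 fixes L* = (prey growth rate)/(HL coefficient) — independent of the other coefficients.
With the change, L* = 0.506/0.0782 = 6.47; it falls from 10.3.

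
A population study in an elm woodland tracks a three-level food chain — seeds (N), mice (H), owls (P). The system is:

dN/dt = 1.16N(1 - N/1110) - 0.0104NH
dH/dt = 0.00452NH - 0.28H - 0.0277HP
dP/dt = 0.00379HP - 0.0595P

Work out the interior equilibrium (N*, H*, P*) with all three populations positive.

From dP/dt = 0: 0.00379H* = 0.0595, so H* = 15.7.
From dN/dt = 0: 1.16(1 - N*/1110) = 0.0104·15.7, giving N* = 1110·(1 - 0.141) = 954.
From dH/dt = 0: 0.00452·954 - 0.28 = 0.0277P*, so P* = 4.03/0.0277 = 146.

N* ≈ 954, H* ≈ 15.7, P* ≈ 146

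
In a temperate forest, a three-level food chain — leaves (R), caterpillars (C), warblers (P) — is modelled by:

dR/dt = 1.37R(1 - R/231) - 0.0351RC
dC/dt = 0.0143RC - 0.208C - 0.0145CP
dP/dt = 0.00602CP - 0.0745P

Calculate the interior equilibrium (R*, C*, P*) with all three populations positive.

R* ≈ 158, C* ≈ 12.4, P* ≈ 141

From dP/dt = 0: 0.00602C* = 0.0745, so C* = 12.4.
From dR/dt = 0: 1.37(1 - R*/231) = 0.0351·12.4, giving R* = 231·(1 - 0.317) = 158.
From dC/dt = 0: 0.0143·158 - 0.208 = 0.0145P*, so P* = 2.05/0.0145 = 141.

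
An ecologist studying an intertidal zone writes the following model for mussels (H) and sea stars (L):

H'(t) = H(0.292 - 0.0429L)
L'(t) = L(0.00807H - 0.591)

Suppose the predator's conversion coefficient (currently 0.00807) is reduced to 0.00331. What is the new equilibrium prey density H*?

At the interior fixed point, setting dL/dt = 0 with L > 0 fixes H* = (predator death rate)/(HL coefficient) — independent of the other coefficients.
With the change, H* = 0.591/0.00331 = 179; it rises from 73.2.

H* ≈ 179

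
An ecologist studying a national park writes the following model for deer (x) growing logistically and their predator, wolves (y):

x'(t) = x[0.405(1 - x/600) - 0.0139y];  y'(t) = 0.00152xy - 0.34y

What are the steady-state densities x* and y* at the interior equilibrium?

x* ≈ 224, y* ≈ 18.3

From dy/dt = 0 with y > 0: 0.00152x* = 0.34, so x* = 224.
Substitute into dx/dt = 0: 0.405(1 - 224/600) = 0.0139y*.
The bracket is 0.627, giving y* = 0.254/0.0139 = 18.3.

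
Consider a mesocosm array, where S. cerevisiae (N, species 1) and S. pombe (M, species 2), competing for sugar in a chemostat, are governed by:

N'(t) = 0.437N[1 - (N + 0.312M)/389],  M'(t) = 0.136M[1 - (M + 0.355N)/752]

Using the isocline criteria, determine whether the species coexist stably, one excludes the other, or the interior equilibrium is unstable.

stable coexistence

Compare the nullcline intercepts: K1/α12 = 389/0.312 = 1250 > K2 = 752; K2/α21 = 752/0.355 = 2120 > K1 = 389.
Since both inequalities hold, each species can invade when rare, so the interior equilibrium is stable.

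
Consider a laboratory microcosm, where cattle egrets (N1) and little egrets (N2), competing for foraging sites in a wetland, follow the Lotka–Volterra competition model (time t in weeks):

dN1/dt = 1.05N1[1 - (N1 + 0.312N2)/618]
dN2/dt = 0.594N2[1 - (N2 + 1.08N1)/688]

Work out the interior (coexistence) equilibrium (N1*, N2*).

Setting both brackets to zero gives the nullclines N1 + 0.312N2 = 618 and 1.08N1 + N2 = 688.
Substituting N2 = 688 - 1.08N1 into the first: N1(1 - 0.312·1.08) = 618 - 0.312·688.
So N1* = 403/0.663 = 608, and then N2* = 688 - 1.08·608 = 31.

N1* ≈ 608, N2* ≈ 31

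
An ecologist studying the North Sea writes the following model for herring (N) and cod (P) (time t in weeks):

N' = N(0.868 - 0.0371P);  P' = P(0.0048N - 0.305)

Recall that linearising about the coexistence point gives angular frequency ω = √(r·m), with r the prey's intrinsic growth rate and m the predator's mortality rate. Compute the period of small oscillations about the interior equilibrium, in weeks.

Here r = 0.868 and m = 0.305, so r·m = 0.265.
ω = √0.265 = 0.515 per week, hence T = 2π/ω ≈ 12.2 weeks.

T ≈ 12.2 weeks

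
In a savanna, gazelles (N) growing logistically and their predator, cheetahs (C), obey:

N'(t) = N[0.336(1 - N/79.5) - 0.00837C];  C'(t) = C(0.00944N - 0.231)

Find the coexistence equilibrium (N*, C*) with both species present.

From dC/dt = 0 with C > 0: 0.00944N* = 0.231, so N* = 24.5.
Substitute into dN/dt = 0: 0.336(1 - 24.5/79.5) = 0.00837C*.
The bracket is 0.692, giving C* = 0.233/0.00837 = 27.8.

N* ≈ 24.5, C* ≈ 27.8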